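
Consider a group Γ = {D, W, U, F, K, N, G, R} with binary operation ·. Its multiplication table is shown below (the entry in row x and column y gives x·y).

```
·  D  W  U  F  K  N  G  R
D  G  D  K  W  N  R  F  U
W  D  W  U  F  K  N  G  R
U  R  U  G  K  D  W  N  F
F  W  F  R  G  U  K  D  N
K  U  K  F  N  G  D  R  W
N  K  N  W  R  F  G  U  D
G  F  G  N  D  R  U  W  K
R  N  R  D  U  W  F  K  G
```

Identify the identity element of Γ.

The identity e satisfies e·x = x for all x, so its row in the table reproduces the column headers.
Row W reads: D, W, U, F, K, N, G, R — exactly the header order. So W is the identity.
(Structurally, Γ here is isomorphic to the quaternion group Q_8.)

W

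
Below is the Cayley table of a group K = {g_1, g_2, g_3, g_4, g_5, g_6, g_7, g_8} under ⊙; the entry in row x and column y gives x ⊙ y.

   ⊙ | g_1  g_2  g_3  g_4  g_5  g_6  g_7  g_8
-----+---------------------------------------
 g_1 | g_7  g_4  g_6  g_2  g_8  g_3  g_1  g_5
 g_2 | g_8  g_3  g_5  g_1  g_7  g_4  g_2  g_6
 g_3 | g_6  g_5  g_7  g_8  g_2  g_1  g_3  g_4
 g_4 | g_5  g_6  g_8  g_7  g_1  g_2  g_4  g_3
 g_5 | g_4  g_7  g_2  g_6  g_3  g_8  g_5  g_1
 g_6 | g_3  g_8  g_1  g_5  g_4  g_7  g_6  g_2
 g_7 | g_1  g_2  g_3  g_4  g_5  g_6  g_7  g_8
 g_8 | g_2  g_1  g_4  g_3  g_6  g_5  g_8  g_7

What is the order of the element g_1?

The identity element is g_7 (its row matches the header).
g_1^1 = g_1
g_1^2 = g_1 ⊙ g_1 = g_7
The first power of g_1 equal to the identity is g_1^2, so ord(g_1) = 2.

2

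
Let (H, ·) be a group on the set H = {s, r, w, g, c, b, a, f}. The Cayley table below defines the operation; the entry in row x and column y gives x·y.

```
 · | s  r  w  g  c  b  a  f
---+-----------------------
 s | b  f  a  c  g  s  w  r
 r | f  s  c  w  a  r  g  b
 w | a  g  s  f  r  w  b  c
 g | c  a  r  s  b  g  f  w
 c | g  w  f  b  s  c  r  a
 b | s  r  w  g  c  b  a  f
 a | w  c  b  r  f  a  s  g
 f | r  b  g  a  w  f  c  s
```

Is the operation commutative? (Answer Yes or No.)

No

g·a = f but a·g = r.
Since g and a do not commute, H is not abelian.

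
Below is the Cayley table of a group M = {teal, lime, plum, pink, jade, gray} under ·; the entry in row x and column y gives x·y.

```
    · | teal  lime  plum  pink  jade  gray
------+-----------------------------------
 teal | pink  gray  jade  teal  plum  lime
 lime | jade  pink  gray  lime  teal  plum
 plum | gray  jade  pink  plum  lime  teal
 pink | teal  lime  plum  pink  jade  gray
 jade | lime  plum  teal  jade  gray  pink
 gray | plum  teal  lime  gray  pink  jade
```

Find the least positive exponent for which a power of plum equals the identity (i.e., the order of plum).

The identity element is pink (its row matches the header).
plum^1 = plum
plum^2 = plum·plum = pink
The first power of plum equal to the identity is plum^2, so ord(plum) = 2.

2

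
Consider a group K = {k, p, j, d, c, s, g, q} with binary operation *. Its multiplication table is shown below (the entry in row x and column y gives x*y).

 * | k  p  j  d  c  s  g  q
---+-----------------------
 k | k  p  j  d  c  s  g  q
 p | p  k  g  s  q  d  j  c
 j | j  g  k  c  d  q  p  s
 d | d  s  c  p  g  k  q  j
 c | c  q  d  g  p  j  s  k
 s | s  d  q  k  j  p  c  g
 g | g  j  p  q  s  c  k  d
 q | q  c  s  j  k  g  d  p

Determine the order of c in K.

4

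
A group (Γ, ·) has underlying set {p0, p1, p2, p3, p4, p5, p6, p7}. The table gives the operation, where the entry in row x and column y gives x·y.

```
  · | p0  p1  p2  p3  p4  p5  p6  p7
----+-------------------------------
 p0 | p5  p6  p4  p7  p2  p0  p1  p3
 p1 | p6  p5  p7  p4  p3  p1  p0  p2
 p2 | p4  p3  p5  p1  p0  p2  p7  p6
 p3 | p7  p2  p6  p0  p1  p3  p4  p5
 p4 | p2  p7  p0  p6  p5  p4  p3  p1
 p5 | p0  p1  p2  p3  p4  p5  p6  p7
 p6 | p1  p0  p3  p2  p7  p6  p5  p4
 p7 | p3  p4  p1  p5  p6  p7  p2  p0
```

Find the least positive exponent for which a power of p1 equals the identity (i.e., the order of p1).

2

The identity element is p5 (its row matches the header).
p1^1 = p1
p1^2 = p1·p1 = p5
The first power of p1 equal to the identity is p1^2, so ord(p1) = 2.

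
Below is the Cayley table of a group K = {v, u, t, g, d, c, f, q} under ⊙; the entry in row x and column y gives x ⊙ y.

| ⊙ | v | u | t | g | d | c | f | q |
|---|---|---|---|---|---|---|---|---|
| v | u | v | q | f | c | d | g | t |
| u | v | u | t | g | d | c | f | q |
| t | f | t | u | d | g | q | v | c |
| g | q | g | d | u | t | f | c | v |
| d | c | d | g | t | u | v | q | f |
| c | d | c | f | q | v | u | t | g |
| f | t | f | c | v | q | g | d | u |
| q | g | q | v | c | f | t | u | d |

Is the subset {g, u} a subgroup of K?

Yes

{g, u} contains the identity u.
Checking products: every product of two elements of {g, u} (read from the table) lies in {g, u}, so the set is closed.
In a finite group, a nonempty closed subset is a subgroup. So {g, u} ≤ K.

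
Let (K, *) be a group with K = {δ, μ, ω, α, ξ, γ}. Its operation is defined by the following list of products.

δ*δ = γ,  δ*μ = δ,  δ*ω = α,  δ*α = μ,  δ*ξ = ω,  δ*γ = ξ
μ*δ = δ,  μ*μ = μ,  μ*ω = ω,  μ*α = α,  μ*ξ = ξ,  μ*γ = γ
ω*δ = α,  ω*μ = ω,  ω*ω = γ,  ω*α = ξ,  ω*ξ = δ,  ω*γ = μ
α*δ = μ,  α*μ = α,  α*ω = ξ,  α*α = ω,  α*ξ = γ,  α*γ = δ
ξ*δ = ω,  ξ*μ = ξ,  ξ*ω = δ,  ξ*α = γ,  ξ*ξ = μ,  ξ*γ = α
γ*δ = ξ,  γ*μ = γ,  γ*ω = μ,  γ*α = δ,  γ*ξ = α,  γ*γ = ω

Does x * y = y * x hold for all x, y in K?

Check whether the table is symmetric across its main diagonal.
Every entry (row x, col y) equals the entry (row y, col x), so K is abelian.

Yes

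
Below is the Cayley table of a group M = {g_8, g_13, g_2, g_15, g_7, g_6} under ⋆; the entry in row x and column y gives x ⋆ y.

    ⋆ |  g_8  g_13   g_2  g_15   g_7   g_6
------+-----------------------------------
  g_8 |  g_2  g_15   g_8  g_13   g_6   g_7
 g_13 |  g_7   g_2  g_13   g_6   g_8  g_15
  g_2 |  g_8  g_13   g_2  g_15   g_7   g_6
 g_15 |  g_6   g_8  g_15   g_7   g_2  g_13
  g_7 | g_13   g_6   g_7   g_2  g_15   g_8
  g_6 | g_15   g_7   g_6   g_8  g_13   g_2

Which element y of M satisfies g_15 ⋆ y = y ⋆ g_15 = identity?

First locate the identity: row g_2 matches the header, so g_2 is the identity.
Scan row g_15 for g_2: g_15 ⋆ g_7 = g_2. Hence g_15^(-1) = g_7.
(Structurally, M here is isomorphic to the symmetric group S_3.)

g_7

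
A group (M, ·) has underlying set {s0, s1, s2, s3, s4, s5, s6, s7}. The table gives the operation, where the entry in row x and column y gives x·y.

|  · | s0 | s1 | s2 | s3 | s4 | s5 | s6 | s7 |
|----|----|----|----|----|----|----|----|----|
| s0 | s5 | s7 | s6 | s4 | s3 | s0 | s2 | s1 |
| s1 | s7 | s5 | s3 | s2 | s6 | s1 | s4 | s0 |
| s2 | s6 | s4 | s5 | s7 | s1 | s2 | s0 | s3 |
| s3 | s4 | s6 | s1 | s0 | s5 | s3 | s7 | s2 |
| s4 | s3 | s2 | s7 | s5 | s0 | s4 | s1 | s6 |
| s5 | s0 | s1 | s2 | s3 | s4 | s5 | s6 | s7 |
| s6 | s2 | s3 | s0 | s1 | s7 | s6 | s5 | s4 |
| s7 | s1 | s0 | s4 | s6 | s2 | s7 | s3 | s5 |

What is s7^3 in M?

s7^1 = s7
s7^2 = s7·s7 = s5
s7^3 = s5·s7 = s7

s7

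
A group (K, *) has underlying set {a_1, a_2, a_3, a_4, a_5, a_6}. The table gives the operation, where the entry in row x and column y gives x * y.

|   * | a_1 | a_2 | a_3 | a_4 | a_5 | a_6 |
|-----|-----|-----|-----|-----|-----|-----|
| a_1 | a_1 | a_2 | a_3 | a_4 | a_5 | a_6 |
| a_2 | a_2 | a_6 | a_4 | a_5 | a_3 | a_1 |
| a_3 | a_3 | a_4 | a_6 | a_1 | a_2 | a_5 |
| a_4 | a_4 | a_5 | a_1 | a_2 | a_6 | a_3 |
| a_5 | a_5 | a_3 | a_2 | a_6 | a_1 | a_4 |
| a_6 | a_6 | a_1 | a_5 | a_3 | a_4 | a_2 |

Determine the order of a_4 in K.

6

The identity element is a_1 (its row matches the header).
a_4^1 = a_4
a_4^2 = a_4 * a_4 = a_2
a_4^3 = a_2 * a_4 = a_5
a_4^4 = a_5 * a_4 = a_6
a_4^5 = a_6 * a_4 = a_3
a_4^6 = a_3 * a_4 = a_1
The first power of a_4 equal to the identity is a_4^6, so ord(a_4) = 6.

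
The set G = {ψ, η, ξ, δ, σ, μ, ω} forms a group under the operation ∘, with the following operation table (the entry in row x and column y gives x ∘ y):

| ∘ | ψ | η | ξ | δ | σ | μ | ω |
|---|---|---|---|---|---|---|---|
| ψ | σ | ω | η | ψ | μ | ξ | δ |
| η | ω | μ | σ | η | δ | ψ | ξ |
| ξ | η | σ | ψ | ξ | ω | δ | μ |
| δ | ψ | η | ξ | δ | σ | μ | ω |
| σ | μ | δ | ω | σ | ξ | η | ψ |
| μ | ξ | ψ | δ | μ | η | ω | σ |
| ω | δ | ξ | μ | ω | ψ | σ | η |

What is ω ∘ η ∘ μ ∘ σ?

σ

ω ∘ η = ξ
ξ ∘ μ = δ
δ ∘ σ = σ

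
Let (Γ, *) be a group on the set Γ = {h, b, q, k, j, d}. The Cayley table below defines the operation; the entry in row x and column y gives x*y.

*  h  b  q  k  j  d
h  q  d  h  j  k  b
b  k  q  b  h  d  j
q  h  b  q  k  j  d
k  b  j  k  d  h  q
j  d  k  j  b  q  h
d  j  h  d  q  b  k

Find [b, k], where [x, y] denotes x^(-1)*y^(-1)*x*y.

d

Identity is q; from the table b^(-1) = b and k^(-1) = d.
b*d = j
j*b = k
k*k = d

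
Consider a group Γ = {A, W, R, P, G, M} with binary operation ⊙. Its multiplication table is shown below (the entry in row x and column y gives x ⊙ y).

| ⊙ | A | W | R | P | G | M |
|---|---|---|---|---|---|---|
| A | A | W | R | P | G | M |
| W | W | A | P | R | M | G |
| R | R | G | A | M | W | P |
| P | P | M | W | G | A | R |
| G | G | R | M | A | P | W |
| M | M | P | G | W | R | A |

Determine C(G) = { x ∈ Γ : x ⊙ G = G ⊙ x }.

{A, G, P}

Compare row G with column G entry by entry.
P ⊙ G = A = G ⊙ P, so P commutes with G.
W ⊙ G = M but G ⊙ W = R, so W does not.
Collecting the elements that commute with G: C(G) = {A, G, P}.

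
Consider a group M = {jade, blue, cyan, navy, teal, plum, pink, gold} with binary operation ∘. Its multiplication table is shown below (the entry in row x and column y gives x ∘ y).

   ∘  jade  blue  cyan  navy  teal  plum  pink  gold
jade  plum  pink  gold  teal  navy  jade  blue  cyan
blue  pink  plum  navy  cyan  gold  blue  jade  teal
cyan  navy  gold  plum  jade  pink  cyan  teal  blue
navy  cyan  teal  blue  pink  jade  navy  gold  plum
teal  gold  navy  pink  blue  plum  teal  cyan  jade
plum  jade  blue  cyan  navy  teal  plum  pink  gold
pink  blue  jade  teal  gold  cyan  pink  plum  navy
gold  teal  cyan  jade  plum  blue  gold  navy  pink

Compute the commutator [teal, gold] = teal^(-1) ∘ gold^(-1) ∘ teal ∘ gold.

pink

Identity is plum; from the table teal^(-1) = teal and gold^(-1) = navy.
teal ∘ navy = blue
blue ∘ teal = gold
gold ∘ gold = pink
(Structurally, M here is isomorphic to the dihedral group D_4.)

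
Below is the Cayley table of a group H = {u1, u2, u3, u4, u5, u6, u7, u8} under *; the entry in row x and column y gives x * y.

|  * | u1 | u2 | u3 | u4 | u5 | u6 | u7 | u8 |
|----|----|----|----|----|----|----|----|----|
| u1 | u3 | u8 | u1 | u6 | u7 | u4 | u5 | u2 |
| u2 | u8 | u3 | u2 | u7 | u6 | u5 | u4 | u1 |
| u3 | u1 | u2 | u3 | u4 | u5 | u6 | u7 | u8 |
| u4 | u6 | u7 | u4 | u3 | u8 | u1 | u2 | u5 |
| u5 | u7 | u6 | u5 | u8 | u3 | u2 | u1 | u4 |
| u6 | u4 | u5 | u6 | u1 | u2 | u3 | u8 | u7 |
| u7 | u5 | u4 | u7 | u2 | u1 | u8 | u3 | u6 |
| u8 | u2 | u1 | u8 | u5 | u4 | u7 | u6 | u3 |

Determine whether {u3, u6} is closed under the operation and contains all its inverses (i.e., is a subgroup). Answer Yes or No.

Yes

{u3, u6} contains the identity u3.
Checking products: every product of two elements of {u3, u6} (read from the table) lies in {u3, u6}, so the set is closed.
In a finite group, a nonempty closed subset is a subgroup. So {u3, u6} ≤ H.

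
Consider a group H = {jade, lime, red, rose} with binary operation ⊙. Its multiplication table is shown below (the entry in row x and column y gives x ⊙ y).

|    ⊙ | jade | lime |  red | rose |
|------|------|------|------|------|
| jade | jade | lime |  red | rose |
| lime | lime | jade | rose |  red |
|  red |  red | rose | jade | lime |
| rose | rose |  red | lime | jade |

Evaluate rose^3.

rose^1 = rose
rose^2 = rose ⊙ rose = jade
rose^3 = jade ⊙ rose = rose

rose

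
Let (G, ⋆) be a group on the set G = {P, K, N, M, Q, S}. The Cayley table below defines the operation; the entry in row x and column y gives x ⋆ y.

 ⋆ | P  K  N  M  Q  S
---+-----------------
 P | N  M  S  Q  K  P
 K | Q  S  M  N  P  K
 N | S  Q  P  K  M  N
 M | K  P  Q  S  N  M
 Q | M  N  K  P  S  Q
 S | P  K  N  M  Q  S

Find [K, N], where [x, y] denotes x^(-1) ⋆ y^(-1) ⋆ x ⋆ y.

Identity is S; from the table K^(-1) = K and N^(-1) = P.
K ⋆ P = Q
Q ⋆ K = N
N ⋆ N = P

P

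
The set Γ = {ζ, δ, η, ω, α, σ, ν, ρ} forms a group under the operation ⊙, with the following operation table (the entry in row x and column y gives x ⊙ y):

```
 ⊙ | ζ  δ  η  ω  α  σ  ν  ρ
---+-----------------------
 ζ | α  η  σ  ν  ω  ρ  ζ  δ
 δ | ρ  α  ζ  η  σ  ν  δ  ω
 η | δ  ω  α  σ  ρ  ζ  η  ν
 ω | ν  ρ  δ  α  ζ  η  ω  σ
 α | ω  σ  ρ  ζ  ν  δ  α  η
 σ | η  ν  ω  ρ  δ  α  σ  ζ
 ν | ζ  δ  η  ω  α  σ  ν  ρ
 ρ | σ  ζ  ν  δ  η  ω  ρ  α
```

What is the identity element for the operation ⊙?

The identity e satisfies e ⊙ x = x for all x, so its row in the table reproduces the column headers.
Row ν reads: ζ, δ, η, ω, α, σ, ν, ρ — exactly the header order. So ν is the identity.

ν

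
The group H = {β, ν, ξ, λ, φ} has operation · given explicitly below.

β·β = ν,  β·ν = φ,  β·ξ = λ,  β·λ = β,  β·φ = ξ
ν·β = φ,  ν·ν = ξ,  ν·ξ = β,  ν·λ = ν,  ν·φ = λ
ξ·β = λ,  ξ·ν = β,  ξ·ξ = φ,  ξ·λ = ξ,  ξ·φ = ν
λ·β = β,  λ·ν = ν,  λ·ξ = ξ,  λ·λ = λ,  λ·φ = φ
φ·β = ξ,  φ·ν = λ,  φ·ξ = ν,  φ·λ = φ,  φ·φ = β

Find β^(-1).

ξ

First locate the identity: row λ matches the header, so λ is the identity.
Scan row β for λ: β·ξ = λ. Hence β^(-1) = ξ.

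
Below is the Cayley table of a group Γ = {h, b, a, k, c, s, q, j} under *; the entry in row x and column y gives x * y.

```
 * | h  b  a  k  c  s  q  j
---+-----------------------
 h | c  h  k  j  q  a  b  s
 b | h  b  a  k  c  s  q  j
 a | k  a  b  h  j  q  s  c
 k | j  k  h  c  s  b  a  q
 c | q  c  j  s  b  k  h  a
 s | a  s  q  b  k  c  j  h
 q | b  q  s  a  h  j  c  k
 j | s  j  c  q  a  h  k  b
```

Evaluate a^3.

a

a^1 = a
a^2 = a * a = b
a^3 = b * a = a
(Structurally, Γ here is isomorphic to Z_2 x Z_4.)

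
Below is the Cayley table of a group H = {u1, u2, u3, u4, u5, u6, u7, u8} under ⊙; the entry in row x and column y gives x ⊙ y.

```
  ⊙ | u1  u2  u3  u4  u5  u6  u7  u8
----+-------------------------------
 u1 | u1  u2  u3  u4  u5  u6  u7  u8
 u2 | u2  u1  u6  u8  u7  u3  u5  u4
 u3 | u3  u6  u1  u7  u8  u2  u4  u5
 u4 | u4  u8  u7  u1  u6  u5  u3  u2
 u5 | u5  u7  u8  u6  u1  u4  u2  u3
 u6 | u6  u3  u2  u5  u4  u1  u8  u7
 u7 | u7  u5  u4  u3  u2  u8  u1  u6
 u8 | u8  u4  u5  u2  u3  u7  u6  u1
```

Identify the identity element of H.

u1

The identity e satisfies e ⊙ x = x for all x, so its row in the table reproduces the column headers.
Row u1 reads: u1, u2, u3, u4, u5, u6, u7, u8 — exactly the header order. So u1 is the identity.
(Structurally, H here is isomorphic to the elementary abelian group (Z_2)^3.)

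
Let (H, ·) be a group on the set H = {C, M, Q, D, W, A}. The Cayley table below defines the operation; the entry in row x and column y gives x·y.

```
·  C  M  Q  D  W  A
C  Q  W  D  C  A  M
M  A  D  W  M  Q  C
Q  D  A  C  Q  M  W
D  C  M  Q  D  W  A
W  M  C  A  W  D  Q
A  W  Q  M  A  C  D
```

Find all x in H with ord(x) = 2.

Identity is D. Compute the order of each non-identity element by repeated multiplication:
  C: C → Q → D  (order 3)
  M: M → D  (order 2)
  Q: Q → C → D  (order 3)
  W: W → D  (order 2)
  A: A → D  (order 2)
Elements of order 2: {A, M, W}.
(Structurally, H here is isomorphic to the symmetric group S_3.)

{A, M, W}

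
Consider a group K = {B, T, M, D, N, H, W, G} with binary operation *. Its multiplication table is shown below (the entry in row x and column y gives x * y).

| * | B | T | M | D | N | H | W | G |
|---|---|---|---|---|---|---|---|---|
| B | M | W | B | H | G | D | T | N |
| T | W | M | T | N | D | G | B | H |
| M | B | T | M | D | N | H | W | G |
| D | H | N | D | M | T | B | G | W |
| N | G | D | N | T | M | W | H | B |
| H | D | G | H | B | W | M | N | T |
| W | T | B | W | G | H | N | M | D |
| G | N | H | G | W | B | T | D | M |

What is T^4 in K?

M

T^1 = T
T^2 = T * T = M
T^3 = M * T = T
T^4 = T * T = M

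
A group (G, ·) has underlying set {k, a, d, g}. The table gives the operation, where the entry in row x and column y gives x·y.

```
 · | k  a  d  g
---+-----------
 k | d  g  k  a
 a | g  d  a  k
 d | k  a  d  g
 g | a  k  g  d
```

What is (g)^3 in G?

g^1 = g
g^2 = g·g = d
g^3 = d·g = g

g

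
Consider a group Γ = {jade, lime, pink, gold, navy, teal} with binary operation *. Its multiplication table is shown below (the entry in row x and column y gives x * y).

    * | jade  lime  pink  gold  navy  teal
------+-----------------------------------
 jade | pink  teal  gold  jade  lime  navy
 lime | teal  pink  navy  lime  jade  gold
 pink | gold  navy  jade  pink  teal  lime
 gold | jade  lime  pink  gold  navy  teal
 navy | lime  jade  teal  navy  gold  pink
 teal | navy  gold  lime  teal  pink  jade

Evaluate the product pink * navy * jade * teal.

pink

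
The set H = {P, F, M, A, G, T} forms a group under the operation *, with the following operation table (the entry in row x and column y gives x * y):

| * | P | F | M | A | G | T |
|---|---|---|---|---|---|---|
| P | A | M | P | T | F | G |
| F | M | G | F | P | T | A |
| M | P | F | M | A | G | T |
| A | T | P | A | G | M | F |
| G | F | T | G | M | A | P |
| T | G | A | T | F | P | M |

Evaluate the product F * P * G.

G

F * P = M
M * G = G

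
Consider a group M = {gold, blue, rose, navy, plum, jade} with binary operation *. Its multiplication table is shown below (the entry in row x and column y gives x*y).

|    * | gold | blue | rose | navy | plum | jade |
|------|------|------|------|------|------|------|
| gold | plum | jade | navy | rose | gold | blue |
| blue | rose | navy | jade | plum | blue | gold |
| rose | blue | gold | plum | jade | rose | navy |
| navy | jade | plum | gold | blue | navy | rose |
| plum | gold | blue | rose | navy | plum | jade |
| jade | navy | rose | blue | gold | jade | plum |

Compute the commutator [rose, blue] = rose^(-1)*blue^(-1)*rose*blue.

navy

Identity is plum; from the table rose^(-1) = rose and blue^(-1) = navy.
rose*navy = jade
jade*rose = blue
blue*blue = navy
(Structurally, M here is isomorphic to the symmetric group S_3.)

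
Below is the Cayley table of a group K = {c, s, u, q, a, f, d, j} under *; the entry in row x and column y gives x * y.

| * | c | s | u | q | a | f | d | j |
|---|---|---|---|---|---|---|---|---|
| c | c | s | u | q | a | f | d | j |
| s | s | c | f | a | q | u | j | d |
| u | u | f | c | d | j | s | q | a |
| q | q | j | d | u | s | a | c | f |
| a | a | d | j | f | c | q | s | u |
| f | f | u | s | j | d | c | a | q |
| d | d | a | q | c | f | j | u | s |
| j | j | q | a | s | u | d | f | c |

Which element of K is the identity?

The identity e satisfies e * x = x for all x, so its row in the table reproduces the column headers.
Row c reads: c, s, u, q, a, f, d, j — exactly the header order. So c is the identity.

c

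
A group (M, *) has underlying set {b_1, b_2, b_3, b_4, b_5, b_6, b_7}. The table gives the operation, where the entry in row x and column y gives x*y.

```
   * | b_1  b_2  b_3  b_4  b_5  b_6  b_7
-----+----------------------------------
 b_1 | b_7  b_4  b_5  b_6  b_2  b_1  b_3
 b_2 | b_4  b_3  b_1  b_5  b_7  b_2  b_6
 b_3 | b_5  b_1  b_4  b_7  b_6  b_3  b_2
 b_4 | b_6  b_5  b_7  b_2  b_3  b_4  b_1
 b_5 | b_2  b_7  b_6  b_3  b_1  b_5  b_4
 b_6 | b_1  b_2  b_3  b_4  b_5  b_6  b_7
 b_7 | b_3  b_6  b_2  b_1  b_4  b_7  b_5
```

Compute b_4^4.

b_3

b_4^1 = b_4
b_4^2 = b_4*b_4 = b_2
b_4^3 = b_2*b_4 = b_5
b_4^4 = b_5*b_4 = b_3
(Structurally, M here is isomorphic to the cyclic group Z_7.)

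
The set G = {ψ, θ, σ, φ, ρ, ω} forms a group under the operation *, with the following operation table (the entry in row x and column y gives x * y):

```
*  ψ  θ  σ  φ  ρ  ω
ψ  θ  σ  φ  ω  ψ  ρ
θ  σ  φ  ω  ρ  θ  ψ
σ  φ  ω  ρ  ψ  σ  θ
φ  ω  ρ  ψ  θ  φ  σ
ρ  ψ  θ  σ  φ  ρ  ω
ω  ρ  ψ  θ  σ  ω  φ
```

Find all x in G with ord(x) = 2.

{σ}

Identity is ρ. Compute the order of each non-identity element by repeated multiplication:
  ψ: ψ → θ → σ → φ → ω → ρ  (order 6)
  θ: θ → φ → ρ  (order 3)
  σ: σ → ρ  (order 2)
  φ: φ → θ → ρ  (order 3)
  ω: ω → φ → σ → θ → ψ → ρ  (order 6)
Elements of order 2: {σ}.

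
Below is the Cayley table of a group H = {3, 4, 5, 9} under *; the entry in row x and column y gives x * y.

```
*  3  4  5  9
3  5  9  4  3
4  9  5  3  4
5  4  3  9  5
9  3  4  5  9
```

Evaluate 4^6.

5

4^1 = 4
4^2 = 4 * 4 = 5
4^3 = 5 * 4 = 3
4^4 = 3 * 4 = 9
4^5 = 9 * 4 = 4
4^6 = 4 * 4 = 5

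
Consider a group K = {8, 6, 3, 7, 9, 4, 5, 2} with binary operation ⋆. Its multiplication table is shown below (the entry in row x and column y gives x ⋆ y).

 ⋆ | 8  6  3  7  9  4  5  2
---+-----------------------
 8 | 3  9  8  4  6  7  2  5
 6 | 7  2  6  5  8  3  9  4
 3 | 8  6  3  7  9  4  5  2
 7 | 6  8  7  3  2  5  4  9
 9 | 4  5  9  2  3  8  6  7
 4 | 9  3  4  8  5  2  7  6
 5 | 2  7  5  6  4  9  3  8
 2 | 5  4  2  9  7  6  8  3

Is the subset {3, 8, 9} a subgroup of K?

No

8 ⋆ 9 = 6, which is not in {3, 8, 9}.
The subset is not closed under ⋆, so it is not a subgroup.
(Structurally, K here is isomorphic to the dihedral group D_4.)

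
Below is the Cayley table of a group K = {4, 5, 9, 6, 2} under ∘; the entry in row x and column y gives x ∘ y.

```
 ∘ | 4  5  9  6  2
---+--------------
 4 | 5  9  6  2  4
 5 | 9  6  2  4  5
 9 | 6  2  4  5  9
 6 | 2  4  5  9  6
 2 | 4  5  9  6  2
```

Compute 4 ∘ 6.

2

Read row 4, column 6: 4 ∘ 6 = 2.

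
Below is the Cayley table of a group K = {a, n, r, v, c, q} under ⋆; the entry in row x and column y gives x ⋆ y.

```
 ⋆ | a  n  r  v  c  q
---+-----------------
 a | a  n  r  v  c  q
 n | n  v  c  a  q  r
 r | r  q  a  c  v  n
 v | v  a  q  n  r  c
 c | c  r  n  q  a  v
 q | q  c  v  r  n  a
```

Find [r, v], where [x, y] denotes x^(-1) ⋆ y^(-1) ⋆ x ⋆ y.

Identity is a; from the table r^(-1) = r and v^(-1) = n.
r ⋆ n = q
q ⋆ r = v
v ⋆ v = n
(Structurally, K here is isomorphic to the symmetric group S_3.)

n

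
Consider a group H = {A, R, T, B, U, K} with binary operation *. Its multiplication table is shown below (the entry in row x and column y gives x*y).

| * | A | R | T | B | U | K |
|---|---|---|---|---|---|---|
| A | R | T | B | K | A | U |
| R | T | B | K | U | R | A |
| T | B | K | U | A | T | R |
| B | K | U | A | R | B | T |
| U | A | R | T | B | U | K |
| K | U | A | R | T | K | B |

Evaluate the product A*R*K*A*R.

A*R = T
T*K = R
R*A = T
T*R = K
(Structurally, H here is isomorphic to the cyclic group Z_6.)

K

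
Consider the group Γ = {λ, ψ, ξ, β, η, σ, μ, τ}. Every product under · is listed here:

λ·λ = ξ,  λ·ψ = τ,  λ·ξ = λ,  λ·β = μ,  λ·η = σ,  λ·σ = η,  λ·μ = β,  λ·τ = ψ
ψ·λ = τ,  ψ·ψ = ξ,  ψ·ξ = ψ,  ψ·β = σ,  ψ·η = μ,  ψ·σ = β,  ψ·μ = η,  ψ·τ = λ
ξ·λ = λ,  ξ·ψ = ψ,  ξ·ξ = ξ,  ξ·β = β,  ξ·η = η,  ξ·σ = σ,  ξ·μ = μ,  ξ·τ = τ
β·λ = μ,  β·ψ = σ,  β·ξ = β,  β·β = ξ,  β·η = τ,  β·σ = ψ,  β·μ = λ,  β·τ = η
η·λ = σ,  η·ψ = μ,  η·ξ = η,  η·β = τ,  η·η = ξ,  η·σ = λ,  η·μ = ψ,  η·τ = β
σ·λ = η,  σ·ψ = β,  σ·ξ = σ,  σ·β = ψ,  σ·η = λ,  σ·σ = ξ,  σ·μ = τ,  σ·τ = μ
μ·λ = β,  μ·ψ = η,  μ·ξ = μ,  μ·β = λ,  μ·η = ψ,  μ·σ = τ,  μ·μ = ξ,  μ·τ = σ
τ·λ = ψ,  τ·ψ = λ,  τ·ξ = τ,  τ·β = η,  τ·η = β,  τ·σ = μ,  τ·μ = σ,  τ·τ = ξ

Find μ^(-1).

μ

First locate the identity: row ξ matches the header, so ξ is the identity.
Scan row μ for ξ: μ·μ = ξ. Hence μ^(-1) = μ.
(Structurally, Γ here is isomorphic to the elementary abelian group (Z_2)^3.)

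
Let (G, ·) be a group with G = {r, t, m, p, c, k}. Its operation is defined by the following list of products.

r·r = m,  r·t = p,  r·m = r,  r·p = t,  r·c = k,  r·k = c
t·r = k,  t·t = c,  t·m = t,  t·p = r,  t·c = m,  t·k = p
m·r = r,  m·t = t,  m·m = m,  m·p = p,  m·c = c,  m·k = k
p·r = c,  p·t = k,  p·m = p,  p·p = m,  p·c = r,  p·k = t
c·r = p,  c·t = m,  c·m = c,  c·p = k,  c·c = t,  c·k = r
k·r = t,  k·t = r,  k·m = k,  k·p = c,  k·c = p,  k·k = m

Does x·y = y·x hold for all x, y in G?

t·k = p but k·t = r.
Since t and k do not commute, G is not abelian.

No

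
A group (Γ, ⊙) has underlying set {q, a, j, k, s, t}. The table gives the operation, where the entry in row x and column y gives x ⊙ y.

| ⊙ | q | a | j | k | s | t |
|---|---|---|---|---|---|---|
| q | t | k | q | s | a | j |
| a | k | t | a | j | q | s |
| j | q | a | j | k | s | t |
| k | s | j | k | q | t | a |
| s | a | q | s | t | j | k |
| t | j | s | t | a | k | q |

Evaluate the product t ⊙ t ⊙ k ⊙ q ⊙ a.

t

t ⊙ t = q
q ⊙ k = s
s ⊙ q = a
a ⊙ a = t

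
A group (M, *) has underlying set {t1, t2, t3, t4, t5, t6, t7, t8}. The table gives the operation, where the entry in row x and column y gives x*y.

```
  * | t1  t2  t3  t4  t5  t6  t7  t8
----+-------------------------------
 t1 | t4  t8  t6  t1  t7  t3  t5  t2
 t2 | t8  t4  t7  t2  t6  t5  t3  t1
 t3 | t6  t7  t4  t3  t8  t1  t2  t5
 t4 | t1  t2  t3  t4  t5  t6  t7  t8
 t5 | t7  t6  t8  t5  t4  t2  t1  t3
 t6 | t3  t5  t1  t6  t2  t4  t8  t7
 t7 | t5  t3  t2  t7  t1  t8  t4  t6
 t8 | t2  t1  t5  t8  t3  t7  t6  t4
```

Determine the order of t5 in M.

The identity element is t4 (its row matches the header).
t5^1 = t5
t5^2 = t5*t5 = t4
The first power of t5 equal to the identity is t5^2, so ord(t5) = 2.

2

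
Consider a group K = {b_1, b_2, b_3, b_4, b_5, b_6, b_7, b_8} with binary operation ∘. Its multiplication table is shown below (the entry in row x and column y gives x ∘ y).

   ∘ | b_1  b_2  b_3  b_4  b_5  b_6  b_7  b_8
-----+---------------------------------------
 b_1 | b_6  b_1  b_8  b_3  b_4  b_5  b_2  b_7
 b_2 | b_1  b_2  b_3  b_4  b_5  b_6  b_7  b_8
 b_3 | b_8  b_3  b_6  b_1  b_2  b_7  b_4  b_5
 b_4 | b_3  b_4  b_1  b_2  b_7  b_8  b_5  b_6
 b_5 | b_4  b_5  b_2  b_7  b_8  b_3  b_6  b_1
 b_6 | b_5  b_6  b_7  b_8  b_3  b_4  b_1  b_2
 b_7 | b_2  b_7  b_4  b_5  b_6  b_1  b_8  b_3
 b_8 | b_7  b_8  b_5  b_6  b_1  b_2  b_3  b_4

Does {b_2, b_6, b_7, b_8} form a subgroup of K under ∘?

No

b_6 ∘ b_6 = b_4, which is not in {b_2, b_6, b_7, b_8}.
The subset is not closed under ∘, so it is not a subgroup.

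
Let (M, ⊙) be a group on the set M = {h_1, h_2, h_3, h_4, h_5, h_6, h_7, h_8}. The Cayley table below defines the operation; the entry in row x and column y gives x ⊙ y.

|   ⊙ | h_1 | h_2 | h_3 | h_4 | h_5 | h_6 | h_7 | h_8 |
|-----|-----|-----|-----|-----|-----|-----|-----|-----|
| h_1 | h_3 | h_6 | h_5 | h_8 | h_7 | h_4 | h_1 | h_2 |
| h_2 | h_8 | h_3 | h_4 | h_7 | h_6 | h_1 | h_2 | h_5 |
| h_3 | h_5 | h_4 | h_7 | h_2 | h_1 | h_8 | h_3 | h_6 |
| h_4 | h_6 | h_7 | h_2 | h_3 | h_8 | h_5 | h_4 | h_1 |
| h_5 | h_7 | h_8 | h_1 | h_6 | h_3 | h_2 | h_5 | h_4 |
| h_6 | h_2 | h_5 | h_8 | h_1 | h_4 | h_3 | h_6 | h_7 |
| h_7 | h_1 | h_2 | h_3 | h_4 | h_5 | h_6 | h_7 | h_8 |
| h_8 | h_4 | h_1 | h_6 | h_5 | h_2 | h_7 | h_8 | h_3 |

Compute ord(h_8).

The identity element is h_7 (its row matches the header).
h_8^1 = h_8
h_8^2 = h_8 ⊙ h_8 = h_3
h_8^3 = h_3 ⊙ h_8 = h_6
h_8^4 = h_6 ⊙ h_8 = h_7
The first power of h_8 equal to the identity is h_8^4, so ord(h_8) = 4.

4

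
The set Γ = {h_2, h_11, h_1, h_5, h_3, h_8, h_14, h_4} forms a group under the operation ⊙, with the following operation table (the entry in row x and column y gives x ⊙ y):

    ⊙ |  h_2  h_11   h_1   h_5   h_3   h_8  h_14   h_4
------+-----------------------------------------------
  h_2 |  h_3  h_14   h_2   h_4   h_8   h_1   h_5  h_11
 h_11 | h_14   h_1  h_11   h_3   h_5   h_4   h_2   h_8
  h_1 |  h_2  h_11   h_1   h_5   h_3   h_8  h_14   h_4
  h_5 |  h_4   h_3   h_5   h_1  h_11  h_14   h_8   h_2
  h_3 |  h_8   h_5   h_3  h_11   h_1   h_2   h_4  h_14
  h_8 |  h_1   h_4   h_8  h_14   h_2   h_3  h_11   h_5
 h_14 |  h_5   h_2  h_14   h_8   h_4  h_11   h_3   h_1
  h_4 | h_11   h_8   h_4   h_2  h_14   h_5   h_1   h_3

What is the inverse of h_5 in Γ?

h_5

First locate the identity: row h_1 matches the header, so h_1 is the identity.
Scan row h_5 for h_1: h_5 ⊙ h_5 = h_1. Hence h_5^(-1) = h_5.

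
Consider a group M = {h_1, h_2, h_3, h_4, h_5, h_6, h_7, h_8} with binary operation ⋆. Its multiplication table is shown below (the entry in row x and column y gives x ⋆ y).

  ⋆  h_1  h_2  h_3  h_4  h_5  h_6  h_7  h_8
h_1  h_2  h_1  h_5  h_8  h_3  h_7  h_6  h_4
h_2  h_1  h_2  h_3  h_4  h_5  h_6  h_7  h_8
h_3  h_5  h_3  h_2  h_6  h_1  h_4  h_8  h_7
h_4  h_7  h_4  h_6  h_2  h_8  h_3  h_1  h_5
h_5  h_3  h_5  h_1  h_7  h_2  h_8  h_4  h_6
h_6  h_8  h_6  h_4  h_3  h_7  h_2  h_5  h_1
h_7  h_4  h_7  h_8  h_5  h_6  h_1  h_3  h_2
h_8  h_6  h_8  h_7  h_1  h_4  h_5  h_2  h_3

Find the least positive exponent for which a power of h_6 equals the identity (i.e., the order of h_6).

2

The identity element is h_2 (its row matches the header).
h_6^1 = h_6
h_6^2 = h_6 ⋆ h_6 = h_2
The first power of h_6 equal to the identity is h_6^2, so ord(h_6) = 2.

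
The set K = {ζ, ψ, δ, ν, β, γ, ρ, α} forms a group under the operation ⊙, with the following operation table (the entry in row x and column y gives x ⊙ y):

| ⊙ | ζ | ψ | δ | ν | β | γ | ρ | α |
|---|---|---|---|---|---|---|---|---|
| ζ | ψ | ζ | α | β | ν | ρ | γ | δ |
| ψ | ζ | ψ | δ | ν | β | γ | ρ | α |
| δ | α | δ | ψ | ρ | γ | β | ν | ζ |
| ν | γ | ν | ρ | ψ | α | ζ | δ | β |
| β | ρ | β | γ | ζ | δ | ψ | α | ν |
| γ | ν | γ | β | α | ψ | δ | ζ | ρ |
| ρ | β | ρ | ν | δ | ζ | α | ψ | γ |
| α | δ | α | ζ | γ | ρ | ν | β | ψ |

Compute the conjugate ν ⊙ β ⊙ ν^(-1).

γ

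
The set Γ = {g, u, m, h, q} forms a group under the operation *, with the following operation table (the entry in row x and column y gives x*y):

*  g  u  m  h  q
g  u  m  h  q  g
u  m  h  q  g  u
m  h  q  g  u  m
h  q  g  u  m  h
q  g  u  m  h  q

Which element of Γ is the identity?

The identity e satisfies e*x = x for all x, so its row in the table reproduces the column headers.
Row q reads: g, u, m, h, q — exactly the header order. So q is the identity.
(Structurally, Γ here is isomorphic to the cyclic group Z_5.)

q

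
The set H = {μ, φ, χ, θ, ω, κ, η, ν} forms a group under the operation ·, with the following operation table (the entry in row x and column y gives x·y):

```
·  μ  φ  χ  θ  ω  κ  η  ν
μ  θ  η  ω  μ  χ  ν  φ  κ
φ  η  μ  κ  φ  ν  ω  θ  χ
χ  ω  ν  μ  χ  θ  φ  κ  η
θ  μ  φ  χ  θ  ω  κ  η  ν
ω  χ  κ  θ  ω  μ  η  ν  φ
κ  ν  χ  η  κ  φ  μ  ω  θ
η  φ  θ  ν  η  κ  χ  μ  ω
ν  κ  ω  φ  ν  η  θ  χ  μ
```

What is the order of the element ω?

4

The identity element is θ (its row matches the header).
ω^1 = ω
ω^2 = ω·ω = μ
ω^3 = μ·ω = χ
ω^4 = χ·ω = θ
The first power of ω equal to the identity is ω^4, so ord(ω) = 4.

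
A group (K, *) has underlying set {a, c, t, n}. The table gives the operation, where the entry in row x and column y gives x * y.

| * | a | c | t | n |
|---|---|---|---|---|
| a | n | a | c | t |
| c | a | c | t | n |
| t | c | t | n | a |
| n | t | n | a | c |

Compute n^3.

n^1 = n
n^2 = n * n = c
n^3 = c * n = n

n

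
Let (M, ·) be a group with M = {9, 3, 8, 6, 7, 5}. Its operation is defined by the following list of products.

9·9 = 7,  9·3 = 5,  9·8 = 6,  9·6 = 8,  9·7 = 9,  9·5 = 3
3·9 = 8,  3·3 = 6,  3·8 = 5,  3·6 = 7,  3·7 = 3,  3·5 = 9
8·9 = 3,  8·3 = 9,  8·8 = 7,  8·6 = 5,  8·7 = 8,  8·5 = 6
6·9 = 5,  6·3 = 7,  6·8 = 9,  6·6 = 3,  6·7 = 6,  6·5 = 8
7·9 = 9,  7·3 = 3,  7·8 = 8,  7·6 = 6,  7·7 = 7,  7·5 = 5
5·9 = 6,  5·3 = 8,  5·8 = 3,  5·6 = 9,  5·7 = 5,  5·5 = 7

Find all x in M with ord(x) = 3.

{3, 6}

Identity is 7. Compute the order of each non-identity element by repeated multiplication:
  9: 9 → 7  (order 2)
  3: 3 → 6 → 7  (order 3)
  8: 8 → 7  (order 2)
  6: 6 → 3 → 7  (order 3)
  5: 5 → 7  (order 2)
Elements of order 3: {3, 6}.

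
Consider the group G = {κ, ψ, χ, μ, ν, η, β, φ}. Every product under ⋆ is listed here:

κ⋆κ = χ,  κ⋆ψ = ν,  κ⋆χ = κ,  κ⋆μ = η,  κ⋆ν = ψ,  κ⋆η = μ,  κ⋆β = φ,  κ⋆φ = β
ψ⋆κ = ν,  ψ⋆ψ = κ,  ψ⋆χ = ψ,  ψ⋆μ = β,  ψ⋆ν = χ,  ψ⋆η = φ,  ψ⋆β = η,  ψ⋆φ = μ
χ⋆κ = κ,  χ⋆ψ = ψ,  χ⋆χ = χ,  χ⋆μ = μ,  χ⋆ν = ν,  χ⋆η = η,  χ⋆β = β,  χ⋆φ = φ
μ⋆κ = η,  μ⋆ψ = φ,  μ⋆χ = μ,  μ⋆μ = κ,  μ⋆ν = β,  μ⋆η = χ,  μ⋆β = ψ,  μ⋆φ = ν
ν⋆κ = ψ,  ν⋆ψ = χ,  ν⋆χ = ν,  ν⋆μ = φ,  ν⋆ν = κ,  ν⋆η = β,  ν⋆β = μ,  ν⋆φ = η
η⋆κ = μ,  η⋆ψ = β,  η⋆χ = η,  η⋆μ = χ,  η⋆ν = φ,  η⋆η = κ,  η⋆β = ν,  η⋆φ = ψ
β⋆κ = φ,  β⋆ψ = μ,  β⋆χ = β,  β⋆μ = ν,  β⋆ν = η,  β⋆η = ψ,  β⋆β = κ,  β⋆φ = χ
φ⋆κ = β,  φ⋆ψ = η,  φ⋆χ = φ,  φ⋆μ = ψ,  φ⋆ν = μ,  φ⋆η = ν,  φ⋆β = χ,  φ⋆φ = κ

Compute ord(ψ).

The identity element is χ (its row matches the header).
ψ^1 = ψ
ψ^2 = ψ ⋆ ψ = κ
ψ^3 = κ ⋆ ψ = ν
ψ^4 = ν ⋆ ψ = χ
The first power of ψ equal to the identity is ψ^4, so ord(ψ) = 4.

4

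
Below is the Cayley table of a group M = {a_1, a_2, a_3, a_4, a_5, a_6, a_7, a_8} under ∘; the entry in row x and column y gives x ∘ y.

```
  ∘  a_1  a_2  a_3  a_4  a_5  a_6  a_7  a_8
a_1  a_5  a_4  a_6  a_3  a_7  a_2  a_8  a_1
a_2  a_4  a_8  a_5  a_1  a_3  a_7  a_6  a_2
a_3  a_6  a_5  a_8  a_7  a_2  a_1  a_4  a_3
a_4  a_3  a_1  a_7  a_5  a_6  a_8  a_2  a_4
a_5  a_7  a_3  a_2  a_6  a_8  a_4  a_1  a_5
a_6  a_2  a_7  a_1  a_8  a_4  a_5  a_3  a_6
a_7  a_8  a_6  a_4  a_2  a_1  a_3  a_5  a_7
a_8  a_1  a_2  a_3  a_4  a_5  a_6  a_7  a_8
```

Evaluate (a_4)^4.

a_8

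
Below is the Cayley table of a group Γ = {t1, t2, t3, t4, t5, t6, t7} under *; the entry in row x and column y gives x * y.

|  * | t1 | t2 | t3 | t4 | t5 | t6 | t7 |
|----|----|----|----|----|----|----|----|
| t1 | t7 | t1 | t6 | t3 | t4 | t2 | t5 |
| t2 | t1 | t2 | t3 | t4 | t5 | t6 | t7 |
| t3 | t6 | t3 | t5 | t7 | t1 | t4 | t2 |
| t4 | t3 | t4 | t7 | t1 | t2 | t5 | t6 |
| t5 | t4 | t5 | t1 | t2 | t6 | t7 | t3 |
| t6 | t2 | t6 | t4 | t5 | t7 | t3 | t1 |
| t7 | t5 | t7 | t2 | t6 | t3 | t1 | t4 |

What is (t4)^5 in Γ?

t6

t4^1 = t4
t4^2 = t4 * t4 = t1
t4^3 = t1 * t4 = t3
t4^4 = t3 * t4 = t7
t4^5 = t7 * t4 = t6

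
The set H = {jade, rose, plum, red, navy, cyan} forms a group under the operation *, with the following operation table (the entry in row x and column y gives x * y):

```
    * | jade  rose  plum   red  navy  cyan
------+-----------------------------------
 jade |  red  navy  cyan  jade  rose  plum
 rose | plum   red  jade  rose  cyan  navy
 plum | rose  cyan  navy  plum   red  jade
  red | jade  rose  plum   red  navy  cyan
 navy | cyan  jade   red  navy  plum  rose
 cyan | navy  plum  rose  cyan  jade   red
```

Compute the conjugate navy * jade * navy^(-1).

The identity is red. In row navy, the entry red sits in column plum, so navy^(-1) = plum.
navy * jade = cyan
cyan * plum = rose

rose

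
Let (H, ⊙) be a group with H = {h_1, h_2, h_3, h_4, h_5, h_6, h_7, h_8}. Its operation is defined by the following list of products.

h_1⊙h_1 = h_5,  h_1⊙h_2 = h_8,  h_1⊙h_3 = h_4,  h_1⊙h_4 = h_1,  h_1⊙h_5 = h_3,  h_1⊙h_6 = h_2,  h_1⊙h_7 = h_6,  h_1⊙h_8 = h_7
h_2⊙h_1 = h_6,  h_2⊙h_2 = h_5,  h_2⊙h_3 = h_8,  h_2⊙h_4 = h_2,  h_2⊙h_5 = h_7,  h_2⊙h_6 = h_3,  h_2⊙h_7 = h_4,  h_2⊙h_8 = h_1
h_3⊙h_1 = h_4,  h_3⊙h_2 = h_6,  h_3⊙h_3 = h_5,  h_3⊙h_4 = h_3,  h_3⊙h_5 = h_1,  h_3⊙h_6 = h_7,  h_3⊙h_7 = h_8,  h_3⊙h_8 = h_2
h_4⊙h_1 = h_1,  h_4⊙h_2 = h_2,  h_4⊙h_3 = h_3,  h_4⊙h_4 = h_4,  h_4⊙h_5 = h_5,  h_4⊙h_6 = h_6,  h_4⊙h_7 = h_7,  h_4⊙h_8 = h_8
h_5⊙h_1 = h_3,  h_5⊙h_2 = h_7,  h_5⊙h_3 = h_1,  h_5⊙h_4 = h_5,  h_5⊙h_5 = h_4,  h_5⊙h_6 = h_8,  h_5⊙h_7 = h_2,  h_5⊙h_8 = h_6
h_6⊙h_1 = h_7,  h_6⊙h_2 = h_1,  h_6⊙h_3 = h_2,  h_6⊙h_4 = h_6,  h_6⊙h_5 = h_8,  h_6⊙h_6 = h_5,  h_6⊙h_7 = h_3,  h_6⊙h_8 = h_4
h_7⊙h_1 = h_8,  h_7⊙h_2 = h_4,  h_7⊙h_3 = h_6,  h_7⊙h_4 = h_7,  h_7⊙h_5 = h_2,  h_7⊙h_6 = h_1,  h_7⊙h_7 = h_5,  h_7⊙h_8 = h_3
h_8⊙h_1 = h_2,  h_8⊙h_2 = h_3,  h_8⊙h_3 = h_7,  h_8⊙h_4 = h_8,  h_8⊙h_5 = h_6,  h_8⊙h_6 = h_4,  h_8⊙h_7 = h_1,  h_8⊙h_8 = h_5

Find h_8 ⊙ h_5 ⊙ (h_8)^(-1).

h_5

The identity is h_4. In row h_8, the entry h_4 sits in column h_6, so h_8^(-1) = h_6.
h_8 ⊙ h_5 = h_6
h_6 ⊙ h_6 = h_5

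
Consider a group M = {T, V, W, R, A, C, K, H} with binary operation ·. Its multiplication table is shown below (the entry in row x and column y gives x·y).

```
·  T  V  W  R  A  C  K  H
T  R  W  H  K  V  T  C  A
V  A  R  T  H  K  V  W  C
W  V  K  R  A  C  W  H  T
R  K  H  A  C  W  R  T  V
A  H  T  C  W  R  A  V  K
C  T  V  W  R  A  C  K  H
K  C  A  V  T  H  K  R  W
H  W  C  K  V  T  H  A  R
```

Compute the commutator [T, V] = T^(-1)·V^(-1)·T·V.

Identity is C; from the table T^(-1) = K and V^(-1) = H.
K·H = W
W·T = V
V·V = R

R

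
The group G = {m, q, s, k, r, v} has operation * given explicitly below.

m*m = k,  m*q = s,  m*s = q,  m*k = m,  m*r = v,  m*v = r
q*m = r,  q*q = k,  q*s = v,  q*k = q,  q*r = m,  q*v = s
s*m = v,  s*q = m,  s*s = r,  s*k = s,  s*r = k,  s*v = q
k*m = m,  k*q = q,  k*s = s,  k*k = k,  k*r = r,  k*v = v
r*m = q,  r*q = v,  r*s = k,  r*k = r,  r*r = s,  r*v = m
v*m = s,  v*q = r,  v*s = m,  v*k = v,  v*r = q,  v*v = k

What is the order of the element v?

2

The identity element is k (its row matches the header).
v^1 = v
v^2 = v*v = k
The first power of v equal to the identity is v^2, so ord(v) = 2.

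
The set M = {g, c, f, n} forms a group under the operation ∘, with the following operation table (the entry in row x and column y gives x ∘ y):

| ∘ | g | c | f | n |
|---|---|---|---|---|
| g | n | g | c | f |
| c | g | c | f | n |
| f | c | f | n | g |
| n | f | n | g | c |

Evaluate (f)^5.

f

f^1 = f
f^2 = f ∘ f = n
f^3 = n ∘ f = g
f^4 = g ∘ f = c
f^5 = c ∘ f = f
(Structurally, M here is isomorphic to the cyclic group Z_4.)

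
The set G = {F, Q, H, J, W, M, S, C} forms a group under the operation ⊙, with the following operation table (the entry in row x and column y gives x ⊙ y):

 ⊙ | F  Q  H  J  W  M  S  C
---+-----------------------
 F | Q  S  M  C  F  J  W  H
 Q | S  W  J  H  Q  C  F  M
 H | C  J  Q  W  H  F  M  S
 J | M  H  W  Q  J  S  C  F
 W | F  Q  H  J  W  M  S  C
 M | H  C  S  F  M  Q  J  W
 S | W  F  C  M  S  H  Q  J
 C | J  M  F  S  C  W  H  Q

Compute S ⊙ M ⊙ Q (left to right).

S ⊙ M = H
H ⊙ Q = J

J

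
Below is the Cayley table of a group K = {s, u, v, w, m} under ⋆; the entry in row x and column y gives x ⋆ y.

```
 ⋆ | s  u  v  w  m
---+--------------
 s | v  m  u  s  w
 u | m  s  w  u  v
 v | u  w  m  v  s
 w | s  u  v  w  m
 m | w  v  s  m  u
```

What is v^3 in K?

v^1 = v
v^2 = v ⋆ v = m
v^3 = m ⋆ v = s

s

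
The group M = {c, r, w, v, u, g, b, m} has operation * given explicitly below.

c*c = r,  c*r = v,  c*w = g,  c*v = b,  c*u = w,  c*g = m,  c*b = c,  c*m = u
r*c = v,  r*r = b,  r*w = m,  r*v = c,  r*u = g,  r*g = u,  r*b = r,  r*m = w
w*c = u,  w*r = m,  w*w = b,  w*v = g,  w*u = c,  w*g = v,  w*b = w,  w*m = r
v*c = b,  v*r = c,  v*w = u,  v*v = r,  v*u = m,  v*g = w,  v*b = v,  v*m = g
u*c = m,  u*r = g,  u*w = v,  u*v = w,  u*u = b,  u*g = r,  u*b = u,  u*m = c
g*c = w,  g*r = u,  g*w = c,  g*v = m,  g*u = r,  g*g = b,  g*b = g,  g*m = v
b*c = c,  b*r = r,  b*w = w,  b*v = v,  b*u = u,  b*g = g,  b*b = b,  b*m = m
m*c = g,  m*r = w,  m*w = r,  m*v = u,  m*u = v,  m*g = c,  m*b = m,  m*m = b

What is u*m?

Read row u, column m: u*m = c.
(Structurally, M here is isomorphic to the dihedral group D_4.)

c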